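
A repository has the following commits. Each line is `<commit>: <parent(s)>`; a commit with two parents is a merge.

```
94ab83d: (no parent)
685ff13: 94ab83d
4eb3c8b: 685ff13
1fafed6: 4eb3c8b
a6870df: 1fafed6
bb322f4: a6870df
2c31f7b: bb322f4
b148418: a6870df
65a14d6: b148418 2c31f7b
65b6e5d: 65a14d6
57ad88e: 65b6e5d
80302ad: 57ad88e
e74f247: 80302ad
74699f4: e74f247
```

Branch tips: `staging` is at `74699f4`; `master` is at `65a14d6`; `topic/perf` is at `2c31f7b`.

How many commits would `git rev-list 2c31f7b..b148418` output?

1

Reachable from b148418: {1fafed6, 4eb3c8b, 685ff13, 94ab83d, a6870df, b148418}.
Reachable from 2c31f7b: {1fafed6, 2c31f7b, 4eb3c8b, 685ff13, 94ab83d, a6870df, bb322f4}.
In b148418's history but not 2c31f7b's: {b148418} — 1 commit.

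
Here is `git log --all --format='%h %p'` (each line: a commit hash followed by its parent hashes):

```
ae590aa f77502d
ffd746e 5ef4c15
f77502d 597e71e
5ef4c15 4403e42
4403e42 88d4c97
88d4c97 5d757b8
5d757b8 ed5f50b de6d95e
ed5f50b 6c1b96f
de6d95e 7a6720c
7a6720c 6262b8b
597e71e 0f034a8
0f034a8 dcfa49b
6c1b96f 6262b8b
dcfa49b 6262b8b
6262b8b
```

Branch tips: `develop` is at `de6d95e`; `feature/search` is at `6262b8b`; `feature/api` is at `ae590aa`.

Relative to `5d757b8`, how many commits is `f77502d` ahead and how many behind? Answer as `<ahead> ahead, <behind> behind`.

4 ahead, 5 behind

Reachable from f77502d: {0f034a8, 597e71e, 6262b8b, dcfa49b, f77502d}.
Reachable from 5d757b8: {5d757b8, 6262b8b, 6c1b96f, 7a6720c, de6d95e, ed5f50b}.
Only in f77502d's history (ahead): {0f034a8, 597e71e, dcfa49b, f77502d} — 4.
Only in 5d757b8's history (behind): {5d757b8, 6c1b96f, 7a6720c, de6d95e, ed5f50b} — 5.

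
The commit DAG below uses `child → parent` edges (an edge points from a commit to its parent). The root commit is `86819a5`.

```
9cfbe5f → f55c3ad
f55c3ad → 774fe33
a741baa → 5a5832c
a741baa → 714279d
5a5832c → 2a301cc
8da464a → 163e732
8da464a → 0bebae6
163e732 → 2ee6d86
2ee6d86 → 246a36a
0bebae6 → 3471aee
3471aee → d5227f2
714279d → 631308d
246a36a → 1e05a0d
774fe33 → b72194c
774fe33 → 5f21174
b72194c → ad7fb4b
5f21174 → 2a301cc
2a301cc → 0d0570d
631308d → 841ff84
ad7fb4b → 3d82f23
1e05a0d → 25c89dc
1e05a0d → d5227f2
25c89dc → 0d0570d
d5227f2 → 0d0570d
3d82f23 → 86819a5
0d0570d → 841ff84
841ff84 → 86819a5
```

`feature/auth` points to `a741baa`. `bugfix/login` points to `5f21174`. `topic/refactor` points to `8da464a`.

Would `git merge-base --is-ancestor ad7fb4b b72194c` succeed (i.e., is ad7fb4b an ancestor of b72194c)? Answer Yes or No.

Yes

Ancestors of b72194c (commits reachable by following parents): {3d82f23, 86819a5, ad7fb4b, b72194c}.
ad7fb4b is in that set, so it is an ancestor of b72194c.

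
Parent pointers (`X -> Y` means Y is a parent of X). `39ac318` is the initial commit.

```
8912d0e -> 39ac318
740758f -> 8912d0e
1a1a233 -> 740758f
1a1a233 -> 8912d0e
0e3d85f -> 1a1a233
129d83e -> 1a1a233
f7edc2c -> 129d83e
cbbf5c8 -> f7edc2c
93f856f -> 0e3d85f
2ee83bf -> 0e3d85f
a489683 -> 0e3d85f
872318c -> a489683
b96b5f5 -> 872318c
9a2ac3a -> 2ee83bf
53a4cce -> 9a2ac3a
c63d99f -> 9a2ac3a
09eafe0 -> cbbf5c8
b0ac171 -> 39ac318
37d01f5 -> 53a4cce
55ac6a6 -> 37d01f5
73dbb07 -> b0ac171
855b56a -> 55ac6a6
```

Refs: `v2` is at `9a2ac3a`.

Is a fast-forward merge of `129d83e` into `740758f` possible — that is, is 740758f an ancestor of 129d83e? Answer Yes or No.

A fast-forward from 740758f to 129d83e is possible iff 740758f is an ancestor of 129d83e.
Ancestors of 129d83e: {129d83e, 1a1a233, 39ac318, 740758f, 8912d0e}.
740758f is among them, so fast-forward is possible.

Yes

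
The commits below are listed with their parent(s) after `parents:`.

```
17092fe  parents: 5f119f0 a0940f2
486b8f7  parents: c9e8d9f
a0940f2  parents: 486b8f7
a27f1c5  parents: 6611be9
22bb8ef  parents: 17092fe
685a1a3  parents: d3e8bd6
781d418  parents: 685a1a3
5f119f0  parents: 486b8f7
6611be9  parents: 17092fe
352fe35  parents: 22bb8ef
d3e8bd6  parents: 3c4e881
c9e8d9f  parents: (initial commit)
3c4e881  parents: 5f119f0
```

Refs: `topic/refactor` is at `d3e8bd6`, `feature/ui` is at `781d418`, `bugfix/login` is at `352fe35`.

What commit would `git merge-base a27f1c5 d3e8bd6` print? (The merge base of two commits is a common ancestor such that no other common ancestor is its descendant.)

5f119f0

Ancestors of a27f1c5: {17092fe, 486b8f7, 5f119f0, 6611be9, a0940f2, a27f1c5, c9e8d9f}.
Ancestors of d3e8bd6: {3c4e881, 486b8f7, 5f119f0, c9e8d9f, d3e8bd6}.
Common ancestors: {486b8f7, 5f119f0, c9e8d9f}.
Among these, 5f119f0 is not an ancestor of any other common ancestor — it is the merge base.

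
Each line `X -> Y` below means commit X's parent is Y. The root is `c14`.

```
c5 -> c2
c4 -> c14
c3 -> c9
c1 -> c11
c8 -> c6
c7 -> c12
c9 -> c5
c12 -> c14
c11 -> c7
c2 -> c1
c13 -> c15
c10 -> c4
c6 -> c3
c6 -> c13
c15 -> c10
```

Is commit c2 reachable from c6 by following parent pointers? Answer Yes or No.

Ancestors of c6 (commits reachable by following parents): {c1, c10, c11, c12, c13, c14, c15, c2, c3, c4, c5, c6, c7, c9}.
c2 is in that set, so it is an ancestor of c6.

Yes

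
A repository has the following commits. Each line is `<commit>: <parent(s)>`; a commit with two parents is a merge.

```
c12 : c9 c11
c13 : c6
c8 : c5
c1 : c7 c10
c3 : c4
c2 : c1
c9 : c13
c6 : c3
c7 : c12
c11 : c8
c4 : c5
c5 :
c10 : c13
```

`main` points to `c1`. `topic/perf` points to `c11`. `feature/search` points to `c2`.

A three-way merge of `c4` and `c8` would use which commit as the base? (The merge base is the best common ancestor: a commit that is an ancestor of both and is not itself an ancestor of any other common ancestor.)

c5

Ancestors of c4: {c4, c5}.
Ancestors of c8: {c5, c8}.
Common ancestors: {c5}.
The only common ancestor is c5, so it is the merge base.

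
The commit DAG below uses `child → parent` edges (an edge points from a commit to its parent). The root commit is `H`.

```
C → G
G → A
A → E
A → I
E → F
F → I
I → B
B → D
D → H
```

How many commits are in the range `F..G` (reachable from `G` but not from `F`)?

3

Reachable from G: {A, B, D, E, F, G, H, I}.
Reachable from F: {B, D, F, H, I}.
In G's history but not F's: {A, E, G} — 3 commits.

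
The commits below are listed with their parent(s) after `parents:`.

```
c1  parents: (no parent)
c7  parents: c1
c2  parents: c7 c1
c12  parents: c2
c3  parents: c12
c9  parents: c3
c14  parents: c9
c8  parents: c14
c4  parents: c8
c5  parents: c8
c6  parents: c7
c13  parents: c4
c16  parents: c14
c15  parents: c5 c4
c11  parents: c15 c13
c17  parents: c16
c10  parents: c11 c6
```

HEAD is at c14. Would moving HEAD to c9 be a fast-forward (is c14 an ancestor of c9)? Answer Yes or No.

No

A fast-forward from c14 to c9 is possible iff c14 is an ancestor of c9.
Ancestors of c9: {c1, c12, c2, c3, c7, c9}.
c14 is not among them, so fast-forward is not possible.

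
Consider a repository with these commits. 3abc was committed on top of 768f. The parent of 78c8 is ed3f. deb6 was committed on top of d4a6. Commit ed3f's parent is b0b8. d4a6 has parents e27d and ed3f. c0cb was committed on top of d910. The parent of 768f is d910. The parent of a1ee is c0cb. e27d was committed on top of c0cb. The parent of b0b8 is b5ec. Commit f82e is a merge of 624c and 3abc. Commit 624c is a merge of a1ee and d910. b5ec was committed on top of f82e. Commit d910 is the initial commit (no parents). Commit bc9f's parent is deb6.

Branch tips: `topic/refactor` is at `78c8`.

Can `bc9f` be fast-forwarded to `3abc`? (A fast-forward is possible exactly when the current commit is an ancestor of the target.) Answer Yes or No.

A fast-forward from bc9f to 3abc is possible iff bc9f is an ancestor of 3abc.
Ancestors of 3abc: {3abc, 768f, d910}.
bc9f is not among them, so fast-forward is not possible.

No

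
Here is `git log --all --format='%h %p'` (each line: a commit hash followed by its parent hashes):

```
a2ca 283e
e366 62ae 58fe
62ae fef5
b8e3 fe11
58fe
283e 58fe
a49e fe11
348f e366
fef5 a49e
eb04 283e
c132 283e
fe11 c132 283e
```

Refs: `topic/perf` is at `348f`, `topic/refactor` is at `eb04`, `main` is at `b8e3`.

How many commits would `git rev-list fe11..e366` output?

Reachable from e366: {283e, 58fe, 62ae, a49e, c132, e366, fe11, fef5}.
Reachable from fe11: {283e, 58fe, c132, fe11}.
In e366's history but not fe11's: {62ae, a49e, e366, fef5} — 4 commits.

4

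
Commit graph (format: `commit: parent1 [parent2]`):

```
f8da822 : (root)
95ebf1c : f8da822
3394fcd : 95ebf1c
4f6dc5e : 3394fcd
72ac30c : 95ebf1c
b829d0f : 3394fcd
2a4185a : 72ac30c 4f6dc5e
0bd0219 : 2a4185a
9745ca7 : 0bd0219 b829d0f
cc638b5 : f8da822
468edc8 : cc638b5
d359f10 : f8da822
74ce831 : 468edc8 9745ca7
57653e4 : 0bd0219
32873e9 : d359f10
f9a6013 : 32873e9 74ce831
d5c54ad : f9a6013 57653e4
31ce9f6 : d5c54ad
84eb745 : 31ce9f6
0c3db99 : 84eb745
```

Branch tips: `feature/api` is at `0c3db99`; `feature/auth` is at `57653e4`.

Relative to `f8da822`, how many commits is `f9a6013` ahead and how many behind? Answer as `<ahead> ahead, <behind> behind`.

Reachable from f9a6013: {0bd0219, 2a4185a, 32873e9, 3394fcd, 468edc8, 4f6dc5e, 72ac30c, 74ce831, 95ebf1c, 9745ca7, b829d0f, cc638b5, d359f10, f8da822, f9a6013}.
Reachable from f8da822: {f8da822}.
Only in f9a6013's history (ahead): {0bd0219, 2a4185a, 32873e9, 3394fcd, 468edc8, 4f6dc5e, 72ac30c, 74ce831, 95ebf1c, 9745ca7, b829d0f, cc638b5, d359f10, f9a6013} — 14.
Only in f8da822's history (behind): {} — 0.

14 ahead, 0 behind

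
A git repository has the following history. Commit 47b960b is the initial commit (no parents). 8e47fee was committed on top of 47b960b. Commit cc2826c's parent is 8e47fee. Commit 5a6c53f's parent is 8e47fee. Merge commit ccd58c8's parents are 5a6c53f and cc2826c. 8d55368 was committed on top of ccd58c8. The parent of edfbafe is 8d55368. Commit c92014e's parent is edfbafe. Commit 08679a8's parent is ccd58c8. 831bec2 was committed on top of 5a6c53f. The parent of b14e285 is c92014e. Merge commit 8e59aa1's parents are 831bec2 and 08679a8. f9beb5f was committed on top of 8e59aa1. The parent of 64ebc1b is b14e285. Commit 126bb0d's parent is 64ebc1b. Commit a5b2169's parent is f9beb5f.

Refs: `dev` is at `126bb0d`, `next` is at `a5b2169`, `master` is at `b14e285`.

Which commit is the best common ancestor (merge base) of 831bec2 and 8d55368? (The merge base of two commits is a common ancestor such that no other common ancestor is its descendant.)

Ancestors of 831bec2: {47b960b, 5a6c53f, 831bec2, 8e47fee}.
Ancestors of 8d55368: {47b960b, 5a6c53f, 8d55368, 8e47fee, cc2826c, ccd58c8}.
Common ancestors: {47b960b, 5a6c53f, 8e47fee}.
Among these, 5a6c53f is not an ancestor of any other common ancestor — it is the merge base.

5a6c53f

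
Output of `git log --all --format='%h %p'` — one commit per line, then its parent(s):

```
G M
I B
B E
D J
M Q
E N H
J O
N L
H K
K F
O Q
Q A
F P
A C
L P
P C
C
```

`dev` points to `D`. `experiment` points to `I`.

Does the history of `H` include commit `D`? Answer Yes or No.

Ancestors of H: {C, F, H, K, P}.
D is not in that set, so it is not an ancestor of H.

No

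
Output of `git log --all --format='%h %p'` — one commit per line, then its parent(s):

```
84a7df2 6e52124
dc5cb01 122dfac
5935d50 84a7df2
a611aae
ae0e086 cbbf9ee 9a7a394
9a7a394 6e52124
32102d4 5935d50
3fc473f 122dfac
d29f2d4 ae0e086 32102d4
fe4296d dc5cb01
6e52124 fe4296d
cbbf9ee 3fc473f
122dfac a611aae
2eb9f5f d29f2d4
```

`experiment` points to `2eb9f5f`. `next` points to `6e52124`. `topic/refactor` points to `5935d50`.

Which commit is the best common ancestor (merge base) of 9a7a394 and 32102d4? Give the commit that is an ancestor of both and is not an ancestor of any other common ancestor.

Ancestors of 9a7a394: {122dfac, 6e52124, 9a7a394, a611aae, dc5cb01, fe4296d}.
Ancestors of 32102d4: {122dfac, 32102d4, 5935d50, 6e52124, 84a7df2, a611aae, dc5cb01, fe4296d}.
Common ancestors: {122dfac, 6e52124, a611aae, dc5cb01, fe4296d}.
Among these, 6e52124 is not an ancestor of any other common ancestor — it is the merge base.

6e52124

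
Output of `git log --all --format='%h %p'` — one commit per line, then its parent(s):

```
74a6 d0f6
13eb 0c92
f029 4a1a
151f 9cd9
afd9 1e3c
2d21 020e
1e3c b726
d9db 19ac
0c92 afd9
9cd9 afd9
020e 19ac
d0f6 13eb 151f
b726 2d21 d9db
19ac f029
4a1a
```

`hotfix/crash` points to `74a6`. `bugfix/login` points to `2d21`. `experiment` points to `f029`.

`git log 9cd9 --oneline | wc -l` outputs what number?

Walking parent pointers from 9cd9: reachable set = {020e, 19ac, 1e3c, 2d21, 4a1a, 9cd9, afd9, b726, d9db, f029}.
That is 10 commits.

10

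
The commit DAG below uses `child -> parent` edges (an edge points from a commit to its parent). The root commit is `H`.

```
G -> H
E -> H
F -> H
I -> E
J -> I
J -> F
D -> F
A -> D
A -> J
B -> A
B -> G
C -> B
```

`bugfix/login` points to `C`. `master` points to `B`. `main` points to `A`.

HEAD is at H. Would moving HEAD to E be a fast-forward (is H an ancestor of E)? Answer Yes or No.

Yes

A fast-forward from H to E is possible iff H is an ancestor of E.
Ancestors of E: {E, H}.
H is among them, so fast-forward is possible.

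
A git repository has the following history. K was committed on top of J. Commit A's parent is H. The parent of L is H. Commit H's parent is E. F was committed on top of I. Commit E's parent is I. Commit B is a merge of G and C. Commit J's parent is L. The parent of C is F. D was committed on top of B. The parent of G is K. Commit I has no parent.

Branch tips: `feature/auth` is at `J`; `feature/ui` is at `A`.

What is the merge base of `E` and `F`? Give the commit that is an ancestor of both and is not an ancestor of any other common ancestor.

I

Ancestors of E: {E, I}.
Ancestors of F: {F, I}.
Common ancestors: {I}.
The only common ancestor is I, so it is the merge base.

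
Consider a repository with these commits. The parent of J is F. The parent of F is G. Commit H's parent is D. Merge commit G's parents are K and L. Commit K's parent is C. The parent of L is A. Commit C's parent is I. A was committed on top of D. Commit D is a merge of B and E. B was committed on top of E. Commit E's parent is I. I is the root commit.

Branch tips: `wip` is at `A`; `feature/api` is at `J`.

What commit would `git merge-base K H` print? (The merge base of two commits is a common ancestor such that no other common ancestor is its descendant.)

Ancestors of K: {C, I, K}.
Ancestors of H: {B, D, E, H, I}.
Common ancestors: {I}.
The only common ancestor is I, so it is the merge base.

I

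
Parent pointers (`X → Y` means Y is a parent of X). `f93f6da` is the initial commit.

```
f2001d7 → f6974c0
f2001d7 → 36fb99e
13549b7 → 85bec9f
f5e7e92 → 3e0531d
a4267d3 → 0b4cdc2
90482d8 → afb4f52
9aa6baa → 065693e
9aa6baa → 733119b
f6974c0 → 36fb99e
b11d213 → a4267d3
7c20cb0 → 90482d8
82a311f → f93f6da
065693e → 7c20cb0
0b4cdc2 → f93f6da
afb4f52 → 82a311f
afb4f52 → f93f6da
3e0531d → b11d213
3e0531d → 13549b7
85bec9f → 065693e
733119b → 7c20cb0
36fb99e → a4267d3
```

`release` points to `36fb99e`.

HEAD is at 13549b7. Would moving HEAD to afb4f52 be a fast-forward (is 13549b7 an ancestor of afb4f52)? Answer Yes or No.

No

A fast-forward from 13549b7 to afb4f52 is possible iff 13549b7 is an ancestor of afb4f52.
Ancestors of afb4f52: {82a311f, afb4f52, f93f6da}.
13549b7 is not among them, so fast-forward is not possible.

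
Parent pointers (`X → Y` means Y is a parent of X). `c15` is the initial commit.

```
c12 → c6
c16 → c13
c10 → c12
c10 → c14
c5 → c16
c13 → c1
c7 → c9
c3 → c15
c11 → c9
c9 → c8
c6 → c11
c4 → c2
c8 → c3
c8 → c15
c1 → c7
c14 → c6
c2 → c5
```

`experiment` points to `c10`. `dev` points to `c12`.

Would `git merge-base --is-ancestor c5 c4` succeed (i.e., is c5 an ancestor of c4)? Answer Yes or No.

Ancestors of c4 (commits reachable by following parents): {c1, c13, c15, c16, c2, c3, c4, c5, c7, c8, c9}.
c5 is in that set, so it is an ancestor of c4.

Yes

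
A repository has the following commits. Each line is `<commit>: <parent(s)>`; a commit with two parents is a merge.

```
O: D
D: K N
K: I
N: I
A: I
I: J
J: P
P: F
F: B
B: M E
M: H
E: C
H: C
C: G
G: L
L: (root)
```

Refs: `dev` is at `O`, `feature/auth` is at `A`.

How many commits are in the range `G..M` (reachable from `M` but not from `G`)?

Reachable from M: {C, G, H, L, M}.
Reachable from G: {G, L}.
In M's history but not G's: {C, H, M} — 3 commits.

3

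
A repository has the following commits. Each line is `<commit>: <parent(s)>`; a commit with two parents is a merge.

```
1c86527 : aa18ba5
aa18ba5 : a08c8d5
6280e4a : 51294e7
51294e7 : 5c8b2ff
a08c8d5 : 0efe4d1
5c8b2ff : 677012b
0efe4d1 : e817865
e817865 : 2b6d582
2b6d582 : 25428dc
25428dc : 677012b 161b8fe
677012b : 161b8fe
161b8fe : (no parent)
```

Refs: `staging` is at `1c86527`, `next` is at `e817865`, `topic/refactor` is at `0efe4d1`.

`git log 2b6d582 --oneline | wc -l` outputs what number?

4

Walking parent pointers from 2b6d582: reachable set = {161b8fe, 25428dc, 2b6d582, 677012b}.
That is 4 commits.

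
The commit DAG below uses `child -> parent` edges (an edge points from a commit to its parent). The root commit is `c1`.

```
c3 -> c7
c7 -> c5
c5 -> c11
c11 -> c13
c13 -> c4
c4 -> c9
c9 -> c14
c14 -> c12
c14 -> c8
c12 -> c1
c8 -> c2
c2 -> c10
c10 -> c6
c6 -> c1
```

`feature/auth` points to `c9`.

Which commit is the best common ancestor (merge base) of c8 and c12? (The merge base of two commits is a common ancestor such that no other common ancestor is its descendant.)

c1

Ancestors of c8: {c1, c10, c2, c6, c8}.
Ancestors of c12: {c1, c12}.
Common ancestors: {c1}.
The only common ancestor is c1, so it is the merge base.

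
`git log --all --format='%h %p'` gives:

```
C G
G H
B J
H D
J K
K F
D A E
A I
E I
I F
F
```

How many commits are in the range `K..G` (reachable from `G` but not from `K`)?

Reachable from G: {A, D, E, F, G, H, I}.
Reachable from K: {F, K}.
In G's history but not K's: {A, D, E, G, H, I} — 6 commits.

6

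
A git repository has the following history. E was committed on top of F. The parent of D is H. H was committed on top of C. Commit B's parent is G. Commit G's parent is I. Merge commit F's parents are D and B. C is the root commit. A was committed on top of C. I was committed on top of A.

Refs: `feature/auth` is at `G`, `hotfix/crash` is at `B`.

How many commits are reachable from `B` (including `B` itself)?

5

Walking parent pointers from B: reachable set = {A, B, C, G, I}.
That is 5 commits.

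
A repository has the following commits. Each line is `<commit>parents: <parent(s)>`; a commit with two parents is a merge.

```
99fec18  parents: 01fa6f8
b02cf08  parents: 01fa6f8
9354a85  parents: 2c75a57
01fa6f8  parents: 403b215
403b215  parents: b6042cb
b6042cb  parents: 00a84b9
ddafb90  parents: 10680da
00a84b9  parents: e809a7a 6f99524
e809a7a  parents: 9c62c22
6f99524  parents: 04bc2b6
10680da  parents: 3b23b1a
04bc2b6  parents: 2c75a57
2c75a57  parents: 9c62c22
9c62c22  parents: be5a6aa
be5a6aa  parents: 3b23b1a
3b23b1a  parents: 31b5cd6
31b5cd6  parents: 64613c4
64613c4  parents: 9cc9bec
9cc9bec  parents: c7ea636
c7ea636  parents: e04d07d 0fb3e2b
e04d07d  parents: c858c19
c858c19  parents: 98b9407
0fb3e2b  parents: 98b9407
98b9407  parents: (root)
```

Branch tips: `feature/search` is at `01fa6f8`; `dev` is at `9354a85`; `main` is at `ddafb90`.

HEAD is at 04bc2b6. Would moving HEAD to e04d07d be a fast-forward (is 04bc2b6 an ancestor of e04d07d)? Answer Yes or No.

No

A fast-forward from 04bc2b6 to e04d07d is possible iff 04bc2b6 is an ancestor of e04d07d.
Ancestors of e04d07d: {98b9407, c858c19, e04d07d}.
04bc2b6 is not among them, so fast-forward is not possible.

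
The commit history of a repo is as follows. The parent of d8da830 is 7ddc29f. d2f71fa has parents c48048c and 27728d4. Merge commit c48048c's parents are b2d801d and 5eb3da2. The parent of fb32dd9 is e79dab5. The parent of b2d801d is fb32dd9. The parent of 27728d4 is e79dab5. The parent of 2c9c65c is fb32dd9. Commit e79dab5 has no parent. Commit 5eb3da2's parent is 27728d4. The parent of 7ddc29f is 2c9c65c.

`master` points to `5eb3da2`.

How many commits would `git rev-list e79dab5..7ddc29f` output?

3

Reachable from 7ddc29f: {2c9c65c, 7ddc29f, e79dab5, fb32dd9}.
Reachable from e79dab5: {e79dab5}.
In 7ddc29f's history but not e79dab5's: {2c9c65c, 7ddc29f, fb32dd9} — 3 commits.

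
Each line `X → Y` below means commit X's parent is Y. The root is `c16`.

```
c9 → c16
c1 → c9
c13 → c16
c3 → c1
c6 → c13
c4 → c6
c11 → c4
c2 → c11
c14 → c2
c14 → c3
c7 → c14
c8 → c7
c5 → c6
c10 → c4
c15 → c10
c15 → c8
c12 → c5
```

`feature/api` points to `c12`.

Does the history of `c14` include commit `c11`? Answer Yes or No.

Ancestors of c14 (commits reachable by following parents): {c1, c11, c13, c14, c16, c2, c3, c4, c6, c9}.
c11 is in that set, so it is an ancestor of c14.

Yes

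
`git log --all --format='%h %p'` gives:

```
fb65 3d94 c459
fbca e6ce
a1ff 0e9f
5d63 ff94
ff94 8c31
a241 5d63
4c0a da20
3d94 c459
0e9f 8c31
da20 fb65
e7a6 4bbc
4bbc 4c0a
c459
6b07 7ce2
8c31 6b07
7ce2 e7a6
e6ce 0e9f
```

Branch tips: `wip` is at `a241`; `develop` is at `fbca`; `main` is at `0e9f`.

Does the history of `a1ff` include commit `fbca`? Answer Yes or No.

No

Ancestors of a1ff: {0e9f, 3d94, 4bbc, 4c0a, 6b07, 7ce2, 8c31, a1ff, c459, da20, e7a6, fb65}.
fbca is not in that set, so it is not an ancestor of a1ff.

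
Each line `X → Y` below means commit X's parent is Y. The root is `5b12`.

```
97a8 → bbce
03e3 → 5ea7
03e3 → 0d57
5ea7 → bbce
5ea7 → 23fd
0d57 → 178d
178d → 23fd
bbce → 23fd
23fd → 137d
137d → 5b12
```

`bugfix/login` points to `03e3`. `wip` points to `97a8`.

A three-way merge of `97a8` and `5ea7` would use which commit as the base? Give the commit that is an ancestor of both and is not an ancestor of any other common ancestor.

Ancestors of 97a8: {137d, 23fd, 5b12, 97a8, bbce}.
Ancestors of 5ea7: {137d, 23fd, 5b12, 5ea7, bbce}.
Common ancestors: {137d, 23fd, 5b12, bbce}.
Among these, bbce is not an ancestor of any other common ancestor — it is the merge base.

bbce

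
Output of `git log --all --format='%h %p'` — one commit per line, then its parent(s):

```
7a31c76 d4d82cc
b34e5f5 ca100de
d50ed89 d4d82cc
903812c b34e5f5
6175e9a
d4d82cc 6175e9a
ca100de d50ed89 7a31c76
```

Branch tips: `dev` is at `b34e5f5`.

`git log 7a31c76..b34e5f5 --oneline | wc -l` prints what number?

Reachable from b34e5f5: {6175e9a, 7a31c76, b34e5f5, ca100de, d4d82cc, d50ed89}.
Reachable from 7a31c76: {6175e9a, 7a31c76, d4d82cc}.
In b34e5f5's history but not 7a31c76's: {b34e5f5, ca100de, d50ed89} — 3 commits.

3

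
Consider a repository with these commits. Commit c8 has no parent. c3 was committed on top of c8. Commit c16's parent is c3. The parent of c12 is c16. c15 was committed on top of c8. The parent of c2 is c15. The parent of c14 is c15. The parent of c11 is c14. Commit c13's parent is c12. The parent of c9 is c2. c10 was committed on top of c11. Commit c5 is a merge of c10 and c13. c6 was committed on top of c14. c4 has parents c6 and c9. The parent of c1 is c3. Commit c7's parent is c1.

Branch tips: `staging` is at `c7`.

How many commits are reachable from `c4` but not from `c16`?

Reachable from c4: {c14, c15, c2, c4, c6, c8, c9}.
Reachable from c16: {c16, c3, c8}.
In c4's history but not c16's: {c14, c15, c2, c4, c6, c9} — 6 commits.

6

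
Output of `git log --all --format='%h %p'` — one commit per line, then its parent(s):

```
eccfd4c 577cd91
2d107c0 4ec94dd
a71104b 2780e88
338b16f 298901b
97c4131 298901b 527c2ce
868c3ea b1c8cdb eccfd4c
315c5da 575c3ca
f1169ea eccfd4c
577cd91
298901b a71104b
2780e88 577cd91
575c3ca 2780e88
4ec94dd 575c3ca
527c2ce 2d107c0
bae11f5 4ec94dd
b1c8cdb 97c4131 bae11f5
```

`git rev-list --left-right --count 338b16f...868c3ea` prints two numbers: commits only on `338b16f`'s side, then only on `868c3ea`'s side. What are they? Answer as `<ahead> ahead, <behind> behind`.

Reachable from 338b16f: {2780e88, 298901b, 338b16f, 577cd91, a71104b}.
Reachable from 868c3ea: {2780e88, 298901b, 2d107c0, 4ec94dd, 527c2ce, 575c3ca, 577cd91, 868c3ea, 97c4131, a71104b, b1c8cdb, bae11f5, eccfd4c}.
Only in 338b16f's history (ahead): {338b16f} — 1.
Only in 868c3ea's history (behind): {2d107c0, 4ec94dd, 527c2ce, 575c3ca, 868c3ea, 97c4131, b1c8cdb, bae11f5, eccfd4c} — 9.

1 ahead, 9 behind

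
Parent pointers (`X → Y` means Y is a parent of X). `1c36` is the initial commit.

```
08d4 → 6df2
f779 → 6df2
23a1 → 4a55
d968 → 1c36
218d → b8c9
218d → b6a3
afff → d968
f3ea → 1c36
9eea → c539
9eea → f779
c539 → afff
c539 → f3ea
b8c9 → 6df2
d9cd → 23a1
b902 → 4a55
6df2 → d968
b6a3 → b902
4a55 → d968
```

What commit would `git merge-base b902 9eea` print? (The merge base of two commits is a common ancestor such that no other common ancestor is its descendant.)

Ancestors of b902: {1c36, 4a55, b902, d968}.
Ancestors of 9eea: {1c36, 6df2, 9eea, afff, c539, d968, f3ea, f779}.
Common ancestors: {1c36, d968}.
Among these, d968 is not an ancestor of any other common ancestor — it is the merge base.

d968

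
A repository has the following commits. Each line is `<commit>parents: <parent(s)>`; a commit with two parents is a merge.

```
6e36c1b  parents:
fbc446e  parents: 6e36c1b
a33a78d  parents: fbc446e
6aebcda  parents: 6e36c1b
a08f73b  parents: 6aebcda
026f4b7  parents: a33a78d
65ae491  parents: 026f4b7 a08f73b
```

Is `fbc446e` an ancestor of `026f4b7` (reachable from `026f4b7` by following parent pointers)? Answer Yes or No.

Ancestors of 026f4b7 (commits reachable by following parents): {026f4b7, 6e36c1b, a33a78d, fbc446e}.
fbc446e is in that set, so it is an ancestor of 026f4b7.

Yes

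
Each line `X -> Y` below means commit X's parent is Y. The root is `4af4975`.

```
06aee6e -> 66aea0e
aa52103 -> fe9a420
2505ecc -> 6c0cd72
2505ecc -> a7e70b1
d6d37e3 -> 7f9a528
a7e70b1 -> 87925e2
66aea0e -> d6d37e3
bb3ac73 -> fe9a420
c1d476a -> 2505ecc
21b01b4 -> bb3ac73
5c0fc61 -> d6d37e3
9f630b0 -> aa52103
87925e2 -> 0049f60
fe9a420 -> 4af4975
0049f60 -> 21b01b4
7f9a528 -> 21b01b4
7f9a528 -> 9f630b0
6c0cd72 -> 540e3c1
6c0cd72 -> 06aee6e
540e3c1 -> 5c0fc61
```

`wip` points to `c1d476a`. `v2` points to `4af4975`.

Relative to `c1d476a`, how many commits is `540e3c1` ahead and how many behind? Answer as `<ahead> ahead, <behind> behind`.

Reachable from 540e3c1: {21b01b4, 4af4975, 540e3c1, 5c0fc61, 7f9a528, 9f630b0, aa52103, bb3ac73, d6d37e3, fe9a420}.
Reachable from c1d476a: {0049f60, 06aee6e, 21b01b4, 2505ecc, 4af4975, 540e3c1, 5c0fc61, 66aea0e, 6c0cd72, 7f9a528, 87925e2, 9f630b0, a7e70b1, aa52103, bb3ac73, c1d476a, d6d37e3, fe9a420}.
Only in 540e3c1's history (ahead): {} — 0.
Only in c1d476a's history (behind): {0049f60, 06aee6e, 2505ecc, 66aea0e, 6c0cd72, 87925e2, a7e70b1, c1d476a} — 8.

0 ahead, 8 behind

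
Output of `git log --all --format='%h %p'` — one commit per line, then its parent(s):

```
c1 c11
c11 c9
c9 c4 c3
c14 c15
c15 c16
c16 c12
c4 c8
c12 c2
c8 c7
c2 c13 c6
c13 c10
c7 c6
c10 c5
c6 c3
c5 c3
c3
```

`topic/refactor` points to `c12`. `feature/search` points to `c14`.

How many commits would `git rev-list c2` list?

Walking parent pointers from c2: reachable set = {c10, c13, c2, c3, c5, c6}.
That is 6 commits.

6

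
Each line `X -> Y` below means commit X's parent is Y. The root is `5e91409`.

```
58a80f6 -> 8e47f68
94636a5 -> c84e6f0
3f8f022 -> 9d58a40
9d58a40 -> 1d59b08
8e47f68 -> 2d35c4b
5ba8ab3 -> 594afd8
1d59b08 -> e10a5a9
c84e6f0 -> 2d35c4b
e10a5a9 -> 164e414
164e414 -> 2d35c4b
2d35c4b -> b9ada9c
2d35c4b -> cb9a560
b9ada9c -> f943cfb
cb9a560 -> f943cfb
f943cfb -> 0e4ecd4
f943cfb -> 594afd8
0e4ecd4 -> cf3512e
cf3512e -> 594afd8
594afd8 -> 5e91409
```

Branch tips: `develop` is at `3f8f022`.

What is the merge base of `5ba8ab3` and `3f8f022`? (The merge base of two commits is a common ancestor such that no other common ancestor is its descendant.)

594afd8

Ancestors of 5ba8ab3: {594afd8, 5ba8ab3, 5e91409}.
Ancestors of 3f8f022: {0e4ecd4, 164e414, 1d59b08, 2d35c4b, 3f8f022, 594afd8, 5e91409, 9d58a40, b9ada9c, cb9a560, cf3512e, e10a5a9, f943cfb}.
Common ancestors: {594afd8, 5e91409}.
Among these, 594afd8 is not an ancestor of any other common ancestor — it is the merge base.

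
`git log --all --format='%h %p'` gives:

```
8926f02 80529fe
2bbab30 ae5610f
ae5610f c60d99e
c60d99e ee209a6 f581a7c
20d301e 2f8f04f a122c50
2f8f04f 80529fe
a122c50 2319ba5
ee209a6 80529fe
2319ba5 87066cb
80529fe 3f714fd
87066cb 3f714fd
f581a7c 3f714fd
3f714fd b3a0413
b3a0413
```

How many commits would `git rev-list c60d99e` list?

6

Walking parent pointers from c60d99e: reachable set = {3f714fd, 80529fe, b3a0413, c60d99e, ee209a6, f581a7c}.
That is 6 commits.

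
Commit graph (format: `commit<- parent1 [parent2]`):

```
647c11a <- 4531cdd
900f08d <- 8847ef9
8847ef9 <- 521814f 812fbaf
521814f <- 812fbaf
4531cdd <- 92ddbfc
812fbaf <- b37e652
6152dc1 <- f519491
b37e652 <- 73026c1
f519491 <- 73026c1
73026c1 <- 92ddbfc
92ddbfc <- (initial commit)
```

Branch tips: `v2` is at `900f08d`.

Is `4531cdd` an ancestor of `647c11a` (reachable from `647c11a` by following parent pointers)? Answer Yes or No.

Yes

Ancestors of 647c11a (commits reachable by following parents): {4531cdd, 647c11a, 92ddbfc}.
4531cdd is in that set, so it is an ancestor of 647c11a.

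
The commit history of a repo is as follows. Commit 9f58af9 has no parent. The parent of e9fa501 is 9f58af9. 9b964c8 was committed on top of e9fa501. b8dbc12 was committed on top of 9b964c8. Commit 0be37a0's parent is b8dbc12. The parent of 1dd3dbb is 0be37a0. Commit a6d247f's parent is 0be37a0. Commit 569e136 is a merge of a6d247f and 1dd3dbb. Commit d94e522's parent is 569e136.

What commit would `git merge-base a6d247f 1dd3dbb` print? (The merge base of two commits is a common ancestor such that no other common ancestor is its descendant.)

0be37a0

Ancestors of a6d247f: {0be37a0, 9b964c8, 9f58af9, a6d247f, b8dbc12, e9fa501}.
Ancestors of 1dd3dbb: {0be37a0, 1dd3dbb, 9b964c8, 9f58af9, b8dbc12, e9fa501}.
Common ancestors: {0be37a0, 9b964c8, 9f58af9, b8dbc12, e9fa501}.
Among these, 0be37a0 is not an ancestor of any other common ancestor — it is the merge base.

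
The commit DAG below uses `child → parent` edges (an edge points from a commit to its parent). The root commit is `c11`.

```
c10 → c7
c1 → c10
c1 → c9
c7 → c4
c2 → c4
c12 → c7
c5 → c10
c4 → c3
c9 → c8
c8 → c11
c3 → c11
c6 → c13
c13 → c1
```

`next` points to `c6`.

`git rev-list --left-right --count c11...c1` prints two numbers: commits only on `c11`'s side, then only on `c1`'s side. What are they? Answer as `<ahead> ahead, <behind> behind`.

Reachable from c11: {c11}.
Reachable from c1: {c1, c10, c11, c3, c4, c7, c8, c9}.
Only in c11's history (ahead): {} — 0.
Only in c1's history (behind): {c1, c10, c3, c4, c7, c8, c9} — 7.

0 ahead, 7 behind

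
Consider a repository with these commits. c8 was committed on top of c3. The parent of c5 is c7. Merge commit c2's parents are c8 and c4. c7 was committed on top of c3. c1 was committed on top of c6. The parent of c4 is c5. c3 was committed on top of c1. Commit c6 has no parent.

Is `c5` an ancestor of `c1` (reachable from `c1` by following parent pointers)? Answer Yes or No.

No

Ancestors of c1: {c1, c6}.
c5 is not in that set, so it is not an ancestor of c1.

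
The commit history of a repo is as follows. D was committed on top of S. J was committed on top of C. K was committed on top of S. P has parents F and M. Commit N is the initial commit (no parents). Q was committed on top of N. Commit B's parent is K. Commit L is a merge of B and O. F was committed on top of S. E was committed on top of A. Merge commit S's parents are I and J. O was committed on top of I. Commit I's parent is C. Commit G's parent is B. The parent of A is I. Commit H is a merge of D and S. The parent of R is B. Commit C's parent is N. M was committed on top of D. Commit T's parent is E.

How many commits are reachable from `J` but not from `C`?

1

Reachable from J: {C, J, N}.
Reachable from C: {C, N}.
In J's history but not C's: {J} — 1 commit.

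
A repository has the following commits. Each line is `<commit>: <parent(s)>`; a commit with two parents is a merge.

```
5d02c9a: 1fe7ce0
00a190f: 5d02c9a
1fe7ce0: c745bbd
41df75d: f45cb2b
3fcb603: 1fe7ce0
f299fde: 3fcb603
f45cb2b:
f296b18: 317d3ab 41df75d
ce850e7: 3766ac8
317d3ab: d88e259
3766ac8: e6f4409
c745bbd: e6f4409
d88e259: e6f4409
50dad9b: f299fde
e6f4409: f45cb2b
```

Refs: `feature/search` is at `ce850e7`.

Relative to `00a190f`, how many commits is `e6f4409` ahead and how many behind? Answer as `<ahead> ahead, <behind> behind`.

Reachable from e6f4409: {e6f4409, f45cb2b}.
Reachable from 00a190f: {00a190f, 1fe7ce0, 5d02c9a, c745bbd, e6f4409, f45cb2b}.
Only in e6f4409's history (ahead): {} — 0.
Only in 00a190f's history (behind): {00a190f, 1fe7ce0, 5d02c9a, c745bbd} — 4.

0 ahead, 4 behind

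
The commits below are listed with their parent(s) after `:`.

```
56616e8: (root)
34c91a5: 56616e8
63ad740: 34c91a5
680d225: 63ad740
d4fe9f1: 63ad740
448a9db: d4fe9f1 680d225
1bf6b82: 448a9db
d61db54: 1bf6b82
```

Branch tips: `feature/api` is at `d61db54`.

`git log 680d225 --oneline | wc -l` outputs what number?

4

Walking parent pointers from 680d225: reachable set = {34c91a5, 56616e8, 63ad740, 680d225}.
That is 4 commits.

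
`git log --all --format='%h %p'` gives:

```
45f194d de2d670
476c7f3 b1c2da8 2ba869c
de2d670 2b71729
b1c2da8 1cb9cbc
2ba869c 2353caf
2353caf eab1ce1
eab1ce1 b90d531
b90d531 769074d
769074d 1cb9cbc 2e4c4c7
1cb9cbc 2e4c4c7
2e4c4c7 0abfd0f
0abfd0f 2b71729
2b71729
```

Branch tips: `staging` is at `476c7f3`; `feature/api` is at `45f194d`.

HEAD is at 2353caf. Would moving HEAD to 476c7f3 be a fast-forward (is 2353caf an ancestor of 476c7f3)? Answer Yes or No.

A fast-forward from 2353caf to 476c7f3 is possible iff 2353caf is an ancestor of 476c7f3.
Ancestors of 476c7f3: {0abfd0f, 1cb9cbc, 2353caf, 2b71729, 2ba869c, 2e4c4c7, 476c7f3, 769074d, b1c2da8, b90d531, eab1ce1}.
2353caf is among them, so fast-forward is possible.

Yes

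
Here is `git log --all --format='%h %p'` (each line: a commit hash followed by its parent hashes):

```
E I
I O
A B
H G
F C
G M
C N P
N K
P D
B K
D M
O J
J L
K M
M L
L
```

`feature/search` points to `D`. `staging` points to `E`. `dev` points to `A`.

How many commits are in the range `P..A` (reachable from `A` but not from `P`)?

3

Reachable from A: {A, B, K, L, M}.
Reachable from P: {D, L, M, P}.
In A's history but not P's: {A, B, K} — 3 commits.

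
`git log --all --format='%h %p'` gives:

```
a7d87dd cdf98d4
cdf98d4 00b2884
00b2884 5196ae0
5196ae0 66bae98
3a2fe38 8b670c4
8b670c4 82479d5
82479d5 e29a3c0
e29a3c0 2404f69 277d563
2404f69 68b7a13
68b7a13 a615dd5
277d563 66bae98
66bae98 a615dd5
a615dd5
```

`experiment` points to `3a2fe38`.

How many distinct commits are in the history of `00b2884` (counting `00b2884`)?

4

Walking parent pointers from 00b2884: reachable set = {00b2884, 5196ae0, 66bae98, a615dd5}.
That is 4 commits.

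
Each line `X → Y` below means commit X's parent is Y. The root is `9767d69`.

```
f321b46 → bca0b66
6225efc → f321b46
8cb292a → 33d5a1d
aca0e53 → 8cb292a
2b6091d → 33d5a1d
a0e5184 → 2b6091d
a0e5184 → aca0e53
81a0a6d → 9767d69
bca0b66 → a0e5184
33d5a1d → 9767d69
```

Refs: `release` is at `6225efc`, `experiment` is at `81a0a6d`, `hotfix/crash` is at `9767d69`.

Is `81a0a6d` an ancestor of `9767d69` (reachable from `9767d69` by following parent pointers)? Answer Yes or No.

No

Ancestors of 9767d69: {9767d69}.
81a0a6d is not in that set, so it is not an ancestor of 9767d69.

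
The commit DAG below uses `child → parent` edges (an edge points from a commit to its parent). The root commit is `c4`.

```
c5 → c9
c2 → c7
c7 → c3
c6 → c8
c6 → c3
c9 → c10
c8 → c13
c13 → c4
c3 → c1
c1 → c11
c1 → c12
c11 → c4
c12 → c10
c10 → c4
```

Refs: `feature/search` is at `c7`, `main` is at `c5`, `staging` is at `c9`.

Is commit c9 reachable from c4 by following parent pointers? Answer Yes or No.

Ancestors of c4: {c4}.
c9 is not in that set, so it is not an ancestor of c4.

No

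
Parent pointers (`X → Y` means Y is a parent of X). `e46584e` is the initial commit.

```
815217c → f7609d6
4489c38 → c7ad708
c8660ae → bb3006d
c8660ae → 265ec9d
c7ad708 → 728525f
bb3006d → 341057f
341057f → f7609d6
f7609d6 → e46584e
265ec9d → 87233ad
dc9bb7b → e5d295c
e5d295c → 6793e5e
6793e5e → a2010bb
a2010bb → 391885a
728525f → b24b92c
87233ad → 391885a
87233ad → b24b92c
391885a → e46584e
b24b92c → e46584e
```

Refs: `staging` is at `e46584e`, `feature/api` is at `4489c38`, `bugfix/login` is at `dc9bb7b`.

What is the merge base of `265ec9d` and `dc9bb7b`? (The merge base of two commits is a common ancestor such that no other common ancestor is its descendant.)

Ancestors of 265ec9d: {265ec9d, 391885a, 87233ad, b24b92c, e46584e}.
Ancestors of dc9bb7b: {391885a, 6793e5e, a2010bb, dc9bb7b, e46584e, e5d295c}.
Common ancestors: {391885a, e46584e}.
Among these, 391885a is not an ancestor of any other common ancestor — it is the merge base.

391885a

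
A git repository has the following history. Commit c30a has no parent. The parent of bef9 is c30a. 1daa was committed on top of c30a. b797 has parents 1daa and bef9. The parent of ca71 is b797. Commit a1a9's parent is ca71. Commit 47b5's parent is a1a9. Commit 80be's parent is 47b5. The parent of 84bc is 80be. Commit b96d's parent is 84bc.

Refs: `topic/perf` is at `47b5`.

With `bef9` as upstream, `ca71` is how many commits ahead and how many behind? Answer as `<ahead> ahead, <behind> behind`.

3 ahead, 0 behind

Reachable from ca71: {1daa, b797, bef9, c30a, ca71}.
Reachable from bef9: {bef9, c30a}.
Only in ca71's history (ahead): {1daa, b797, ca71} — 3.
Only in bef9's history (behind): {} — 0.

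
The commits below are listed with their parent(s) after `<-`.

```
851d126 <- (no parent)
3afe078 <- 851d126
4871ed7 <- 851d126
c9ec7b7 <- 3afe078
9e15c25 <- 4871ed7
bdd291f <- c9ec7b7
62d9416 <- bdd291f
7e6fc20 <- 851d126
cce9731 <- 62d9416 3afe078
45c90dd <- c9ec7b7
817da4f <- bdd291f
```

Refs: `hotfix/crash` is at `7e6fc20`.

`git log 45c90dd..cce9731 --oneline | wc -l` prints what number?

3

Reachable from cce9731: {3afe078, 62d9416, 851d126, bdd291f, c9ec7b7, cce9731}.
Reachable from 45c90dd: {3afe078, 45c90dd, 851d126, c9ec7b7}.
In cce9731's history but not 45c90dd's: {62d9416, bdd291f, cce9731} — 3 commits.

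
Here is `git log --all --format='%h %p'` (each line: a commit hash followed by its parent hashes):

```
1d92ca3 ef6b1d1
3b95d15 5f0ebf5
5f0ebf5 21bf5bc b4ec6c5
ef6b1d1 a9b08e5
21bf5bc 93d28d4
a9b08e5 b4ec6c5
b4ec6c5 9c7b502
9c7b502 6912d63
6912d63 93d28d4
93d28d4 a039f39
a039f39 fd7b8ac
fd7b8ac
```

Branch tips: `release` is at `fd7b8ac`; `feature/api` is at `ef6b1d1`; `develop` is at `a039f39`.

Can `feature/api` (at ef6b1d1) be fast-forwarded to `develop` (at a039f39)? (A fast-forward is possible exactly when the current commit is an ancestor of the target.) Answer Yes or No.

A fast-forward from ef6b1d1 to a039f39 is possible iff ef6b1d1 is an ancestor of a039f39.
Ancestors of a039f39: {a039f39, fd7b8ac}.
ef6b1d1 is not among them, so fast-forward is not possible.

No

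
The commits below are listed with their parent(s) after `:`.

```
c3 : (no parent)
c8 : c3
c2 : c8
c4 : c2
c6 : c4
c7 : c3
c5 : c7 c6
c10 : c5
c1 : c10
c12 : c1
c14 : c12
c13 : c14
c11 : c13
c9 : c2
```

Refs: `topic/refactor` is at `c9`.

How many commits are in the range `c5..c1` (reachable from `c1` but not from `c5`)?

2

Reachable from c1: {c1, c10, c2, c3, c4, c5, c6, c7, c8}.
Reachable from c5: {c2, c3, c4, c5, c6, c7, c8}.
In c1's history but not c5's: {c1, c10} — 2 commits.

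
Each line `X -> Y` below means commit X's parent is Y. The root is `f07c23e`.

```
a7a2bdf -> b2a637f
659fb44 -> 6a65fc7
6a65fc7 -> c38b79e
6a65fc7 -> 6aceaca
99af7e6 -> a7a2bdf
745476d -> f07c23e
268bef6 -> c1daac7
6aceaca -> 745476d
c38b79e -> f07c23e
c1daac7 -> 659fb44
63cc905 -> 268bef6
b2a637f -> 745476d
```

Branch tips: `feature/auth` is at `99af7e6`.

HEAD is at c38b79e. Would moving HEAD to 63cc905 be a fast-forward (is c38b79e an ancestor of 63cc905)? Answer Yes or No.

A fast-forward from c38b79e to 63cc905 is possible iff c38b79e is an ancestor of 63cc905.
Ancestors of 63cc905: {268bef6, 63cc905, 659fb44, 6a65fc7, 6aceaca, 745476d, c1daac7, c38b79e, f07c23e}.
c38b79e is among them, so fast-forward is possible.

Yes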